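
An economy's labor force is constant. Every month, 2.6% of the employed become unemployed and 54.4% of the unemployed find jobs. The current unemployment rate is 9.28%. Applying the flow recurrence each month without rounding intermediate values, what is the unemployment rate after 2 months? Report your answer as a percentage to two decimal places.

Unemployment rate after two months ≈ 5.43%.

With a fixed labor force, u_{t+1} = u_t + s·(1−u_t) − f·u_t = u_t·(1−s−f) + s.
Here 1−s−f = 0.430 and s = 0.026.
u_1 = 0.092800 × 0.430 + 0.026 = 0.065904.
u_2 = 0.065904 × 0.430 + 0.026 = 0.054339.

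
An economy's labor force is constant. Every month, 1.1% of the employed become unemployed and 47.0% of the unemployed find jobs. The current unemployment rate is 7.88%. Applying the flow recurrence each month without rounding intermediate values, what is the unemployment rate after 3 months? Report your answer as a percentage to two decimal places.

Unemployment rate after three months ≈ 3.07%.

With a fixed labor force, u_{t+1} = u_t + s·(1−u_t) − f·u_t = u_t·(1−s−f) + s.
Here 1−s−f = 0.519 and s = 0.011.
u_1 = 0.078800 × 0.519 + 0.011 = 0.051897.
u_2 = 0.051897 × 0.519 + 0.011 = 0.037935.
u_3 = 0.037935 × 0.519 + 0.011 = 0.030688.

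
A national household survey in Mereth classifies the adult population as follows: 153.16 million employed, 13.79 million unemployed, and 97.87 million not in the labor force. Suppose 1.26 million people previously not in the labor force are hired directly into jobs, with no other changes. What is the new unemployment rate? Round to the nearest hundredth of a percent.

New unemployment rate ≈ 8.20%.

Initially, labor force = 153.16 + 13.79 = 166.95 million, so u = 13.79/166.95 = 8.26%.
After the change, employed and labor force both rise by 1.26; unemployed unchanged → E = 154.42, U = 13.79, labor force = 168.21 million.
New unemployment rate = 13.79 / 168.21 = 8.20%.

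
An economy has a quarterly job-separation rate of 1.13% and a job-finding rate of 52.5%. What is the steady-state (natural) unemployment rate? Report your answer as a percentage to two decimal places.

At steady state the flows balance: s·E = f·U, so U/(E+U) = s/(s+f).
u* = 1.13 / (1.13 + 52.5) = 1.13 / 53.63 = 2.11%.

Steady-state unemployment rate ≈ 2.11%.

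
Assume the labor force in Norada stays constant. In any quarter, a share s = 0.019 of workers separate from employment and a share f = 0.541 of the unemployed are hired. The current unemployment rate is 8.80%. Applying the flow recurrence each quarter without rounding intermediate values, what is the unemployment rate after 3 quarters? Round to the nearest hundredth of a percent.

With a fixed labor force, u_{t+1} = u_t + s·(1−u_t) − f·u_t = u_t·(1−s−f) + s.
Here 1−s−f = 0.440 and s = 0.019.
u_1 = 0.088000 × 0.440 + 0.019 = 0.057720.
u_2 = 0.057720 × 0.440 + 0.019 = 0.044397.
u_3 = 0.044397 × 0.440 + 0.019 = 0.038535.

Unemployment rate after three quarters ≈ 3.85%.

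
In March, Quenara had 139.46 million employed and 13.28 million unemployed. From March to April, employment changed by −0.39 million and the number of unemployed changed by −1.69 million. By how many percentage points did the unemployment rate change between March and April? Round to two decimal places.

March: labor force = 139.46 + 13.28 = 152.74; u = 13.28/152.74 = 8.69%.
April: labor force = 139.07 + 11.59 = 150.66; u = 11.59/150.66 = 7.69%.
Change = 7.69% − 8.69% = −1.00 pp.

The unemployment rate changed by −1.00 percentage points.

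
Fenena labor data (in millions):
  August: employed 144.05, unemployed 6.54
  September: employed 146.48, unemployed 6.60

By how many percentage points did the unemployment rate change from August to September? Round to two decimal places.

The unemployment rate changed by −0.03 percentage points.

August: labor force = 144.05 + 6.54 = 150.59; u = 6.54/150.59 = 4.34%.
September: labor force = 146.48 + 6.60 = 153.08; u = 6.60/153.08 = 4.31%.
Change = 4.31% − 4.34% = −0.03 pp.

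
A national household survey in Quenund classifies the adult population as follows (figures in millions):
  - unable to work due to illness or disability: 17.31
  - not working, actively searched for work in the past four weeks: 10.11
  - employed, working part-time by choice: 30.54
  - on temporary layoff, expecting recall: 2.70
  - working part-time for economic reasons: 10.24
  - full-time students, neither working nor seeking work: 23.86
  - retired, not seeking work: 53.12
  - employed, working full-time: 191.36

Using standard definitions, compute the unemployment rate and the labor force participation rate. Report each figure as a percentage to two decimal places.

Unemployment rate ≈ 5.23%; labor force participation rate ≈ 72.21%.

Employed = 30.54 + 10.24 + 191.36 = 232.14 million (anyone who worked, including part-time for economic reasons, counts as employed).
Unemployed = 10.11 + 2.70 = 12.81 million (jobless and actively searching, or on temporary layoff).
Labor force = 232.14 + 12.81 = 244.95 million.
Not in labor force = 17.31 + 23.86 + 53.12 = 94.29 million (those not working and not actively searching are outside the labor force).
Civilian working-age population = 244.95 + 94.29 = 339.24 million.
Unemployment rate = 12.81 / 244.95 = 5.23%.
Labor force participation rate = 244.95 / 339.24 = 72.21%.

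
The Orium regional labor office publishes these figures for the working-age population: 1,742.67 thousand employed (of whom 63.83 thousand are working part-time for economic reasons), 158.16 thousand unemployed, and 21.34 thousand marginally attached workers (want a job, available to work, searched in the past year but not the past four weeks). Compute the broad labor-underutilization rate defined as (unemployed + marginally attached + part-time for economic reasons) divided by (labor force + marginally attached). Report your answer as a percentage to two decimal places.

Labor force = 1,742.67 + 158.16 = 1,900.83 thousand.
Numerator = 158.16 + 21.34 + 63.83 = 243.33 thousand.
Denominator = 1,900.83 + 21.34 = 1,922.17 thousand.
Broad rate = 243.33 / 1,922.17 = 12.66%.

Broad underutilization rate ≈ 12.66%.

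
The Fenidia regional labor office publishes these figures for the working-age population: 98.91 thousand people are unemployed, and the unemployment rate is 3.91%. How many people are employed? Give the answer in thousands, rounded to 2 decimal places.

Labor force = U / u = 98.91 / 0.0391 ≈ 2,529.67 thousand.
Employed = labor force − unemployed = 2,529.67 − 98.91 = 2,430.76 thousand.

About 2,430.76 thousand are employed.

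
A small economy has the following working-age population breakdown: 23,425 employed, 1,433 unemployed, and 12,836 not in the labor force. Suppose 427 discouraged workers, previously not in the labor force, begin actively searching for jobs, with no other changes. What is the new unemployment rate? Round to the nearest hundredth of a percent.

Initially, labor force = 23,425 + 1,433 = 24,858, so u = 1,433/24,858 = 5.76%.
After the change, unemployed and labor force both rise by 427 → E = 23,425, U = 1,860, labor force = 25,285.
New unemployment rate = 1,860 / 25,285 = 7.36%.

New unemployment rate ≈ 7.36%.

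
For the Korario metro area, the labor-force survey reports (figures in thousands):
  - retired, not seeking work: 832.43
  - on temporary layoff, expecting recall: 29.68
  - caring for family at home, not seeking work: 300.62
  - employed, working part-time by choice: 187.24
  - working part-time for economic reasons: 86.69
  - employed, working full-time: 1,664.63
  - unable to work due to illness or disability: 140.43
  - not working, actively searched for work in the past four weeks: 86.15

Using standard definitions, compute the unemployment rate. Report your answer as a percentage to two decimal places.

Employed = 187.24 + 86.69 + 1,664.63 = 1,938.56 thousand (anyone who worked, including part-time for economic reasons, counts as employed).
Unemployed = 29.68 + 86.15 = 115.83 thousand (jobless and actively searching, or on temporary layoff).
Labor force = 1,938.56 + 115.83 = 2,054.39 thousand.
Unemployment rate = 115.83 / 2,054.39 = 5.64%.

Unemployment rate ≈ 5.64%.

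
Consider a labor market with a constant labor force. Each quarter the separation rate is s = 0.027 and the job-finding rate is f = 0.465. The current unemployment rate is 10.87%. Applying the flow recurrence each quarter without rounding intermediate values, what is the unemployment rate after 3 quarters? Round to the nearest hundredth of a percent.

Unemployment rate after three quarters ≈ 6.19%.

With a fixed labor force, u_{t+1} = u_t + s·(1−u_t) − f·u_t = u_t·(1−s−f) + s.
Here 1−s−f = 0.508 and s = 0.027.
u_1 = 0.108700 × 0.508 + 0.027 = 0.082220.
u_2 = 0.082220 × 0.508 + 0.027 = 0.068768.
u_3 = 0.068768 × 0.508 + 0.027 = 0.061934.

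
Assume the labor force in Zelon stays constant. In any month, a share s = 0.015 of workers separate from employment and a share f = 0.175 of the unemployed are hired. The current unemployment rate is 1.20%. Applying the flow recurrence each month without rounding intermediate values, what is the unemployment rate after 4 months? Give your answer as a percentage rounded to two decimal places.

With a fixed labor force, u_{t+1} = u_t + s·(1−u_t) − f·u_t = u_t·(1−s−f) + s.
Here 1−s−f = 0.810 and s = 0.015.
u_1 = 0.012000 × 0.810 + 0.015 = 0.024720.
u_2 = 0.024720 × 0.810 + 0.015 = 0.035023.
u_3 = 0.035023 × 0.810 + 0.015 = 0.043369.
u_4 = 0.043369 × 0.810 + 0.015 = 0.050129.

Unemployment rate after four months ≈ 5.01%.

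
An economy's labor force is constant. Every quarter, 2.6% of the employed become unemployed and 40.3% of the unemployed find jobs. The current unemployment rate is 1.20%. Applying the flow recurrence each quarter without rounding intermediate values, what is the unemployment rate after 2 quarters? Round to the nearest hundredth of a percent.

With a fixed labor force, u_{t+1} = u_t + s·(1−u_t) − f·u_t = u_t·(1−s−f) + s.
Here 1−s−f = 0.571 and s = 0.026.
u_1 = 0.012000 × 0.571 + 0.026 = 0.032852.
u_2 = 0.032852 × 0.571 + 0.026 = 0.044758.

Unemployment rate after two quarters ≈ 4.48%.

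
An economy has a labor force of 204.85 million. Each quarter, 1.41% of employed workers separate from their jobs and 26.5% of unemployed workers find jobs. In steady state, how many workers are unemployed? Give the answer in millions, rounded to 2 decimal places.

About 10.35 million are unemployed in steady state.

Steady-state unemployment rate u* = s/(s+f) = 1.41/(1.41+26.5) = 0.050520.
Unemployed = u* × labor force = 0.050520 × 204.85 ≈ 10.35 million.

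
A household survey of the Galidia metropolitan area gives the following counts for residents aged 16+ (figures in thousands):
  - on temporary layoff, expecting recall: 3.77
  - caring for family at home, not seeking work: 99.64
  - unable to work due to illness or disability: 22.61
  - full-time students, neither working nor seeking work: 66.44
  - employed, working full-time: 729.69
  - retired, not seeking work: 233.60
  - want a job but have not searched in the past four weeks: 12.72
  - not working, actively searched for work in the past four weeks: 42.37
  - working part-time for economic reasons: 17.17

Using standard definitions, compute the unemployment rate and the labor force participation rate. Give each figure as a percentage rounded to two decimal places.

Unemployment rate ≈ 5.82%; labor force participation rate ≈ 64.58%.

Employed = 729.69 + 17.17 = 746.86 thousand (anyone who worked, including part-time for economic reasons, counts as employed).
Unemployed = 3.77 + 42.37 = 46.14 thousand (jobless and actively searching, or on temporary layoff).
Labor force = 746.86 + 46.14 = 793.00 thousand.
Not in labor force = 99.64 + 22.61 + 66.44 + 233.60 + 12.72 = 435.01 thousand (those not working and not actively searching are outside the labor force — including those who want a job but have given up searching).
Civilian working-age population = 793.00 + 435.01 = 1,228.01 thousand.
Unemployment rate = 46.14 / 793.00 = 5.82%.
Labor force participation rate = 793.00 / 1,228.01 = 64.58%.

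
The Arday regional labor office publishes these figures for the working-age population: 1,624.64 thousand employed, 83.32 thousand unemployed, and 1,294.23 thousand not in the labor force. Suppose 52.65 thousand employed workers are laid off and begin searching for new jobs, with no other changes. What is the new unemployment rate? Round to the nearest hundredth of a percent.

New unemployment rate ≈ 7.96%.

Initially, labor force = 1,624.64 + 83.32 = 1,707.96 thousand, so u = 83.32/1,707.96 = 4.88%.
After the change, employed falls and unemployed rises by 52.65; labor force unchanged → E = 1,571.99, U = 135.97, labor force = 1,707.96 thousand.
New unemployment rate = 135.97 / 1,707.96 = 7.96%.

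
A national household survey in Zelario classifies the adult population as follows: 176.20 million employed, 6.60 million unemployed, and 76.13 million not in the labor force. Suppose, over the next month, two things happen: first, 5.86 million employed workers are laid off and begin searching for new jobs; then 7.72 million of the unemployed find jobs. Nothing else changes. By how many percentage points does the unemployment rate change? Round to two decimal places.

The unemployment rate changes by −1.02 percentage points.

Initially, labor force = 176.20 + 6.60 = 182.80 million, so u = 6.60/182.80 = 3.61%.
After the first change, employed falls and unemployed rises by 5.86; labor force unchanged → E = 170.34, U = 12.46, labor force = 182.80 million.
After the second change, unemployed falls and employed rises by 7.72; labor force unchanged → E = 178.06, U = 4.74, labor force = 182.80 million.
New unemployment rate = 4.74 / 182.80 = 2.59%.
Change = 2.59% − 3.61% = −1.02 percentage points.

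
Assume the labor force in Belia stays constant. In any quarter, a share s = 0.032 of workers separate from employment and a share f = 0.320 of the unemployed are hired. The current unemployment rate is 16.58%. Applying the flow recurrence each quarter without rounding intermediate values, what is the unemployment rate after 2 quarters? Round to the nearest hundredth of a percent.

With a fixed labor force, u_{t+1} = u_t + s·(1−u_t) − f·u_t = u_t·(1−s−f) + s.
Here 1−s−f = 0.648 and s = 0.032.
u_1 = 0.165800 × 0.648 + 0.032 = 0.139438.
u_2 = 0.139438 × 0.648 + 0.032 = 0.122356.

Unemployment rate after two quarters ≈ 12.24%.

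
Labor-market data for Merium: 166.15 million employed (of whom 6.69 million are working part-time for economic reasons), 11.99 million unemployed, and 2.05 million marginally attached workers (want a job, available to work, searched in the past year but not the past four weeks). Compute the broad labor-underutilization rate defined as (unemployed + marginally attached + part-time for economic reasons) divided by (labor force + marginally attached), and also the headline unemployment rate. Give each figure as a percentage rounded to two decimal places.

Labor force = 166.15 + 11.99 = 178.14 million.
Numerator = 11.99 + 2.05 + 6.69 = 20.73 million.
Denominator = 178.14 + 2.05 = 180.19 million.
Broad rate = 20.73 / 180.19 = 11.50%.
Headline unemployment rate = 11.99 / 178.14 = 6.73%.

Broad underutilization rate ≈ 11.50%; headline unemployment rate ≈ 6.73%.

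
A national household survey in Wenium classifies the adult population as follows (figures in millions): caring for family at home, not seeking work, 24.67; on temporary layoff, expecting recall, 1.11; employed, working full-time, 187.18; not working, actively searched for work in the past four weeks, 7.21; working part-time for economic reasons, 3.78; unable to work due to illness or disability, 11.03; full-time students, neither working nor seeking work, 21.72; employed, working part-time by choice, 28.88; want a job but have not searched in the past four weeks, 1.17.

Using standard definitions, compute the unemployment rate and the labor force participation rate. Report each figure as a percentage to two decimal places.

Employed = 187.18 + 3.78 + 28.88 = 219.84 million (anyone who worked, including part-time for economic reasons, counts as employed).
Unemployed = 1.11 + 7.21 = 8.32 million (jobless and actively searching, or on temporary layoff).
Labor force = 219.84 + 8.32 = 228.16 million.
Not in labor force = 24.67 + 11.03 + 21.72 + 1.17 = 58.59 million (those not working and not actively searching are outside the labor force — including those who want a job but have given up searching).
Civilian working-age population = 228.16 + 58.59 = 286.75 million.
Unemployment rate = 8.32 / 228.16 = 3.65%.
Labor force participation rate = 228.16 / 286.75 = 79.57%.

Unemployment rate ≈ 3.65%; labor force participation rate ≈ 79.57%.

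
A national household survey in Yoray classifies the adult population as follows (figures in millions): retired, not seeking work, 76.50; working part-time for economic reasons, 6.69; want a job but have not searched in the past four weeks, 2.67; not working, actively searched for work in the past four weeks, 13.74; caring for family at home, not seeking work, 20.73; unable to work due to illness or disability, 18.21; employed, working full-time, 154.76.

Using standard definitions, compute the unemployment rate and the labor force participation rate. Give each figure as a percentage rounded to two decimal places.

Employed = 6.69 + 154.76 = 161.45 million (anyone who worked, including part-time for economic reasons, counts as employed).
Unemployed = 13.74 million.
Labor force = 161.45 + 13.74 = 175.19 million.
Not in labor force = 76.50 + 2.67 + 20.73 + 18.21 = 118.11 million (those not working and not actively searching are outside the labor force — including those who want a job but have given up searching).
Civilian working-age population = 175.19 + 118.11 = 293.30 million.
Unemployment rate = 13.74 / 175.19 = 7.84%.
Labor force participation rate = 175.19 / 293.30 = 59.73%.

Unemployment rate ≈ 7.84%; labor force participation rate ≈ 59.73%.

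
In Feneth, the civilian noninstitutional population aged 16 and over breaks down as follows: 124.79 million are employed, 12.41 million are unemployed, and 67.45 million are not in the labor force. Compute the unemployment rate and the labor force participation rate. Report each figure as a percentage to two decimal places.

Unemployment rate ≈ 9.05%; labor force participation rate ≈ 67.04%.

Labor force = employed + unemployed = 124.79 + 12.41 = 137.20 million.
Working-age population = 137.20 + 67.45 = 204.65 million.
Unemployment rate = 12.41 / 137.20 = 9.05%.
Labor force participation rate = 137.20 / 204.65 = 67.04%.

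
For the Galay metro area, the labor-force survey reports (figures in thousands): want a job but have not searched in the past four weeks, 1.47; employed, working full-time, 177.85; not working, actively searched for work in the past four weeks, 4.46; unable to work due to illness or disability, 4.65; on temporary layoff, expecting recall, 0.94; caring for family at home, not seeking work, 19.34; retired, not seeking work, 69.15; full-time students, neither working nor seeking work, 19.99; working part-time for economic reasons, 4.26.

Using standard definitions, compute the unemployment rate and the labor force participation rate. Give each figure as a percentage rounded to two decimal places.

Employed = 177.85 + 4.26 = 182.11 thousand (anyone who worked, including part-time for economic reasons, counts as employed).
Unemployed = 4.46 + 0.94 = 5.40 thousand (jobless and actively searching, or on temporary layoff).
Labor force = 182.11 + 5.40 = 187.51 thousand.
Not in labor force = 1.47 + 4.65 + 19.34 + 69.15 + 19.99 = 114.60 thousand (those not working and not actively searching are outside the labor force — including those who want a job but have given up searching).
Civilian working-age population = 187.51 + 114.60 = 302.11 thousand.
Unemployment rate = 5.40 / 187.51 = 2.88%.
Labor force participation rate = 187.51 / 302.11 = 62.07%.

Unemployment rate ≈ 2.88%; labor force participation rate ≈ 62.07%.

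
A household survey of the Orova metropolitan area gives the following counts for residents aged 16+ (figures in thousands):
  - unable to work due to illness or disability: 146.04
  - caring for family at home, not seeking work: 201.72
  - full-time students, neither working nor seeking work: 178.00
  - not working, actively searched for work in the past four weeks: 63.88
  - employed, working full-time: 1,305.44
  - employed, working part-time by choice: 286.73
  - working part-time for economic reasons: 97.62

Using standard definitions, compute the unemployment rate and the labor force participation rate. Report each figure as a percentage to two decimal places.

Employed = 1,305.44 + 286.73 + 97.62 = 1,689.79 thousand (anyone who worked, including part-time for economic reasons, counts as employed).
Unemployed = 63.88 thousand.
Labor force = 1,689.79 + 63.88 = 1,753.67 thousand.
Not in labor force = 146.04 + 201.72 + 178.00 = 525.76 thousand (those not working and not actively searching are outside the labor force).
Civilian working-age population = 1,753.67 + 525.76 = 2,279.43 thousand.
Unemployment rate = 63.88 / 1,753.67 = 3.64%.
Labor force participation rate = 1,753.67 / 2,279.43 = 76.93%.

Unemployment rate ≈ 3.64%; labor force participation rate ≈ 76.93%.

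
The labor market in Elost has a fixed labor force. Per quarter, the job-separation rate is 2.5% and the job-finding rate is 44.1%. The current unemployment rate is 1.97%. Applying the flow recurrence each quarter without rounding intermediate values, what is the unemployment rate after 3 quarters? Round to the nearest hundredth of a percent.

With a fixed labor force, u_{t+1} = u_t + s·(1−u_t) − f·u_t = u_t·(1−s−f) + s.
Here 1−s−f = 0.534 and s = 0.025.
u_1 = 0.019700 × 0.534 + 0.025 = 0.035520.
u_2 = 0.035520 × 0.534 + 0.025 = 0.043968.
u_3 = 0.043968 × 0.534 + 0.025 = 0.048479.

Unemployment rate after three quarters ≈ 4.85%.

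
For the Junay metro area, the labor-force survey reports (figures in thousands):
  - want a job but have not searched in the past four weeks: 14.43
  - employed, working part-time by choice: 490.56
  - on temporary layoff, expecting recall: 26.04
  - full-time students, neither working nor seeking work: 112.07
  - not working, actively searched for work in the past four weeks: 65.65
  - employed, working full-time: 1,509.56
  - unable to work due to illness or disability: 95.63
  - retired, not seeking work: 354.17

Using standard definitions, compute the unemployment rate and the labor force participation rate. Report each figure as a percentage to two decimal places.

Unemployment rate ≈ 4.38%; labor force participation rate ≈ 78.40%.

Employed = 490.56 + 1,509.56 = 2,000.12 thousand.
Unemployed = 26.04 + 65.65 = 91.69 thousand (jobless and actively searching, or on temporary layoff).
Labor force = 2,000.12 + 91.69 = 2,091.81 thousand.
Not in labor force = 14.43 + 112.07 + 95.63 + 354.17 = 576.30 thousand (those not working and not actively searching are outside the labor force — including those who want a job but have given up searching).
Civilian working-age population = 2,091.81 + 576.30 = 2,668.11 thousand.
Unemployment rate = 91.69 / 2,091.81 = 4.38%.
Labor force participation rate = 2,091.81 / 2,668.11 = 78.40%.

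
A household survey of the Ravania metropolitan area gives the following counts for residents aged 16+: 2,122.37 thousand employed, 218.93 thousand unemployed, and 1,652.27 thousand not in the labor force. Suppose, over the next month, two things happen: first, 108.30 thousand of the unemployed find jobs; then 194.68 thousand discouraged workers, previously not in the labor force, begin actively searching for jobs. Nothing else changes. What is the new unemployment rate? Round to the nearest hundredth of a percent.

New unemployment rate ≈ 12.04%.

Initially, labor force = 2,122.37 + 218.93 = 2,341.30 thousand, so u = 218.93/2,341.30 = 9.35%.
After the first change, unemployed falls and employed rises by 108.30; labor force unchanged → E = 2,230.67, U = 110.63, labor force = 2,341.30 thousand.
After the second change, unemployed and labor force both rise by 194.68 → E = 2,230.67, U = 305.31, labor force = 2,535.98 thousand.
New unemployment rate = 305.31 / 2,535.98 = 12.04%.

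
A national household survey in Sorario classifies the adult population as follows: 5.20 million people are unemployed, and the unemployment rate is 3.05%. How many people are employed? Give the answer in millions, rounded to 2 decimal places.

About 165.29 million are employed.

Labor force = U / u = 5.20 / 0.0305 ≈ 170.49 million.
Employed = labor force − unemployed = 170.49 − 5.20 = 165.29 million.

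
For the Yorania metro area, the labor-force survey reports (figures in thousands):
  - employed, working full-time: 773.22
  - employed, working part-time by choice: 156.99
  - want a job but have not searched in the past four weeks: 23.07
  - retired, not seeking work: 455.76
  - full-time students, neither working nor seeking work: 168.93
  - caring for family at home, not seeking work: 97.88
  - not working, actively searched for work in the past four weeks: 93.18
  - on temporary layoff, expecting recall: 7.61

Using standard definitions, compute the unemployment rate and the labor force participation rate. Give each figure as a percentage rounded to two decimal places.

Unemployment rate ≈ 9.78%; labor force participation rate ≈ 58.03%.

Employed = 773.22 + 156.99 = 930.21 thousand.
Unemployed = 93.18 + 7.61 = 100.79 thousand (jobless and actively searching, or on temporary layoff).
Labor force = 930.21 + 100.79 = 1,031.00 thousand.
Not in labor force = 23.07 + 455.76 + 168.93 + 97.88 = 745.64 thousand (those not working and not actively searching are outside the labor force — including those who want a job but have given up searching).
Civilian working-age population = 1,031.00 + 745.64 = 1,776.64 thousand.
Unemployment rate = 100.79 / 1,031.00 = 9.78%.
Labor force participation rate = 1,031.00 / 1,776.64 = 58.03%.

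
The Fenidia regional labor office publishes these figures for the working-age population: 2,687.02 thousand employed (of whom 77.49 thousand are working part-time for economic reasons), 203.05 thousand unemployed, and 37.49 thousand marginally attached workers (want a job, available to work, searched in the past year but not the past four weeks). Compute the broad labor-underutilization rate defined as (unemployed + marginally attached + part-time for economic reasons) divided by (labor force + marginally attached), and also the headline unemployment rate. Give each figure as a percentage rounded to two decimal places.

Broad underutilization rate ≈ 10.86%; headline unemployment rate ≈ 7.03%.

Labor force = 2,687.02 + 203.05 = 2,890.07 thousand.
Numerator = 203.05 + 37.49 + 77.49 = 318.03 thousand.
Denominator = 2,890.07 + 37.49 = 2,927.56 thousand.
Broad rate = 318.03 / 2,927.56 = 10.86%.
Headline unemployment rate = 203.05 / 2,890.07 = 7.03%.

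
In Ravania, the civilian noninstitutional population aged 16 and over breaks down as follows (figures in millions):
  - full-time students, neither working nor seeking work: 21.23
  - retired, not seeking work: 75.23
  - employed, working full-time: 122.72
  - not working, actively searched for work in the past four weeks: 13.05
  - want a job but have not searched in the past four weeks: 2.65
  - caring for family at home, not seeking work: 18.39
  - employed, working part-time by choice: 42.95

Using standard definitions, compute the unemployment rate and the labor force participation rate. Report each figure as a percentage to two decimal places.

Employed = 122.72 + 42.95 = 165.67 million.
Unemployed = 13.05 million.
Labor force = 165.67 + 13.05 = 178.72 million.
Not in labor force = 21.23 + 75.23 + 2.65 + 18.39 = 117.50 million (those not working and not actively searching are outside the labor force — including those who want a job but have given up searching).
Civilian working-age population = 178.72 + 117.50 = 296.22 million.
Unemployment rate = 13.05 / 178.72 = 7.30%.
Labor force participation rate = 178.72 / 296.22 = 60.33%.

Unemployment rate ≈ 7.30%; labor force participation rate ≈ 60.33%.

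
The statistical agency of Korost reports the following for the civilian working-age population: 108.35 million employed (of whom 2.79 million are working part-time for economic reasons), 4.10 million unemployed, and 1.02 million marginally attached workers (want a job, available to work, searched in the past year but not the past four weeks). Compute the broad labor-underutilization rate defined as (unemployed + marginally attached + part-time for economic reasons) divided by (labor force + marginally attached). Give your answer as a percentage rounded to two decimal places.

Broad underutilization rate ≈ 6.97%.

Labor force = 108.35 + 4.10 = 112.45 million.
Numerator = 4.10 + 1.02 + 2.79 = 7.91 million.
Denominator = 112.45 + 1.02 = 113.47 million.
Broad rate = 7.91 / 113.47 = 6.97%.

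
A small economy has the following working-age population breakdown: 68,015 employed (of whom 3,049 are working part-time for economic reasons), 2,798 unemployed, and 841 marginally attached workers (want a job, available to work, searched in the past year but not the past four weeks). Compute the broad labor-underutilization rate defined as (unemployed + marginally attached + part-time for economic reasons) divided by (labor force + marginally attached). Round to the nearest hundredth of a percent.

Labor force = 68,015 + 2,798 = 70,813.
Numerator = 2,798 + 841 + 3,049 = 6,688.
Denominator = 70,813 + 841 = 71,654.
Broad rate = 6,688 / 71,654 = 9.33%.

Broad underutilization rate ≈ 9.33%.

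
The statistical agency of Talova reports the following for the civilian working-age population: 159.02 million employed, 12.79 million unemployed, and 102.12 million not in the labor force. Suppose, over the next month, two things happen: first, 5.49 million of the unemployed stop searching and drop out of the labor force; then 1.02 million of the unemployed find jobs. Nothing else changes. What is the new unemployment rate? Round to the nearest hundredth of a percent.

Initially, labor force = 159.02 + 12.79 = 171.81 million, so u = 12.79/171.81 = 7.44%.
After the first change, unemployed and labor force both fall by 5.49 → E = 159.02, U = 7.30, labor force = 166.32 million.
After the second change, unemployed falls and employed rises by 1.02; labor force unchanged → E = 160.04, U = 6.28, labor force = 166.32 million.
New unemployment rate = 6.28 / 166.32 = 3.78%.

New unemployment rate ≈ 3.78%.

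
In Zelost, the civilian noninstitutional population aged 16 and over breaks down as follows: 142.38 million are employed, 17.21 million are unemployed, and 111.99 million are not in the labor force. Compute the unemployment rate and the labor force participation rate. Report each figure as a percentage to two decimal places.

Labor force = employed + unemployed = 142.38 + 17.21 = 159.59 million.
Working-age population = 159.59 + 111.99 = 271.58 million.
Unemployment rate = 17.21 / 159.59 = 10.78%.
Labor force participation rate = 159.59 / 271.58 = 58.76%.

Unemployment rate ≈ 10.78%; labor force participation rate ≈ 58.76%.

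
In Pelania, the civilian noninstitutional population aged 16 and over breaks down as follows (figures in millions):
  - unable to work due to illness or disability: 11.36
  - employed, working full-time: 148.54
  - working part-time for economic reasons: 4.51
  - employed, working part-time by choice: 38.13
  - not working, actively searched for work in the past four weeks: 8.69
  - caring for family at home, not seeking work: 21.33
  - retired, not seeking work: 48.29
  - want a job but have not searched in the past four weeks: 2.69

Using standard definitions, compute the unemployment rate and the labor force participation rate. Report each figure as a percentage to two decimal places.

Employed = 148.54 + 4.51 + 38.13 = 191.18 million (anyone who worked, including part-time for economic reasons, counts as employed).
Unemployed = 8.69 million.
Labor force = 191.18 + 8.69 = 199.87 million.
Not in labor force = 11.36 + 21.33 + 48.29 + 2.69 = 83.67 million (those not working and not actively searching are outside the labor force — including those who want a job but have given up searching).
Civilian working-age population = 199.87 + 83.67 = 283.54 million.
Unemployment rate = 8.69 / 199.87 = 4.35%.
Labor force participation rate = 199.87 / 283.54 = 70.49%.

Unemployment rate ≈ 4.35%; labor force participation rate ≈ 70.49%.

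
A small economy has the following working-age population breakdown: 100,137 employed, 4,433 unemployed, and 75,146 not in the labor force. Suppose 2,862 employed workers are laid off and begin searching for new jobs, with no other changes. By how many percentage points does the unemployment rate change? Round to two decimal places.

The unemployment rate changes by +2.74 percentage points.

Initially, labor force = 100,137 + 4,433 = 104,570, so u = 4,433/104,570 = 4.24%.
After the change, employed falls and unemployed rises by 2,862; labor force unchanged → E = 97,275, U = 7,295, labor force = 104,570.
New unemployment rate = 7,295 / 104,570 = 6.98%.
Change = 6.98% − 4.24% = +2.74 percentage points.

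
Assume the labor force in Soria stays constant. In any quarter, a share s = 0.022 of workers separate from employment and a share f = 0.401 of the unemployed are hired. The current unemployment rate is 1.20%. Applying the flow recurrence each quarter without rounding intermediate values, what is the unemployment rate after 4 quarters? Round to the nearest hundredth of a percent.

With a fixed labor force, u_{t+1} = u_t + s·(1−u_t) − f·u_t = u_t·(1−s−f) + s.
Here 1−s−f = 0.577 and s = 0.022.
u_1 = 0.012000 × 0.577 + 0.022 = 0.028924.
u_2 = 0.028924 × 0.577 + 0.022 = 0.038689.
u_3 = 0.038689 × 0.577 + 0.022 = 0.044324.
u_4 = 0.044324 × 0.577 + 0.022 = 0.047575.

Unemployment rate after four quarters ≈ 4.76%.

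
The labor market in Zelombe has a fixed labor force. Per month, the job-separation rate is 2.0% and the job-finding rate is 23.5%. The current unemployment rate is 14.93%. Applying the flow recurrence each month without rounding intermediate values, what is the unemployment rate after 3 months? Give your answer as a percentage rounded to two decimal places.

With a fixed labor force, u_{t+1} = u_t + s·(1−u_t) − f·u_t = u_t·(1−s−f) + s.
Here 1−s−f = 0.745 and s = 0.020.
u_1 = 0.149300 × 0.745 + 0.020 = 0.131228.
u_2 = 0.131228 × 0.745 + 0.020 = 0.117765.
u_3 = 0.117765 × 0.745 + 0.020 = 0.107735.

Unemployment rate after three months ≈ 10.77%.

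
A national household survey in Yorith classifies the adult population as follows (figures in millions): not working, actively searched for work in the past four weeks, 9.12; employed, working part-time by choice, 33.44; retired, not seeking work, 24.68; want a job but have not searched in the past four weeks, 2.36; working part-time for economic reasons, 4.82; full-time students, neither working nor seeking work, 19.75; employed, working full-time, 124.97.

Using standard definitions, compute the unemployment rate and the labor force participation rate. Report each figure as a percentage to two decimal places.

Unemployment rate ≈ 5.29%; labor force participation rate ≈ 78.65%.

Employed = 33.44 + 4.82 + 124.97 = 163.23 million (anyone who worked, including part-time for economic reasons, counts as employed).
Unemployed = 9.12 million.
Labor force = 163.23 + 9.12 = 172.35 million.
Not in labor force = 24.68 + 2.36 + 19.75 = 46.79 million (those not working and not actively searching are outside the labor force — including those who want a job but have given up searching).
Civilian working-age population = 172.35 + 46.79 = 219.14 million.
Unemployment rate = 9.12 / 172.35 = 5.29%.
Labor force participation rate = 172.35 / 219.14 = 78.65%.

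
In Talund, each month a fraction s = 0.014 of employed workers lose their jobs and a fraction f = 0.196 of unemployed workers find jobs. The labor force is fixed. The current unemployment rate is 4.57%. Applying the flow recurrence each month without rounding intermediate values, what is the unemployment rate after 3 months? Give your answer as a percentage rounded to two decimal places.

With a fixed labor force, u_{t+1} = u_t + s·(1−u_t) − f·u_t = u_t·(1−s−f) + s.
Here 1−s−f = 0.790 and s = 0.014.
u_1 = 0.045700 × 0.790 + 0.014 = 0.050103.
u_2 = 0.050103 × 0.790 + 0.014 = 0.053581.
u_3 = 0.053581 × 0.790 + 0.014 = 0.056329.

Unemployment rate after three months ≈ 5.63%.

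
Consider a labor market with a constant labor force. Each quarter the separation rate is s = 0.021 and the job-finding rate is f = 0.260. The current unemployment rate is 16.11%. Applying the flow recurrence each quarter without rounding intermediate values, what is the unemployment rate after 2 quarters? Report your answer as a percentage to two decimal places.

With a fixed labor force, u_{t+1} = u_t + s·(1−u_t) − f·u_t = u_t·(1−s−f) + s.
Here 1−s−f = 0.719 and s = 0.021.
u_1 = 0.161100 × 0.719 + 0.021 = 0.136831.
u_2 = 0.136831 × 0.719 + 0.021 = 0.119381.

Unemployment rate after two quarters ≈ 11.94%.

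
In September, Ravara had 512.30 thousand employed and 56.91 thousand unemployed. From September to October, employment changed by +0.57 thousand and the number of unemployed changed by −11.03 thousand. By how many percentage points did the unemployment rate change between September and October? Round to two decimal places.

The unemployment rate changed by −1.79 percentage points.

September: labor force = 512.30 + 56.91 = 569.21; u = 56.91/569.21 = 10.00%.
October: labor force = 512.87 + 45.88 = 558.75; u = 45.88/558.75 = 8.21%.
Change = 8.21% − 10.00% = −1.79 pp.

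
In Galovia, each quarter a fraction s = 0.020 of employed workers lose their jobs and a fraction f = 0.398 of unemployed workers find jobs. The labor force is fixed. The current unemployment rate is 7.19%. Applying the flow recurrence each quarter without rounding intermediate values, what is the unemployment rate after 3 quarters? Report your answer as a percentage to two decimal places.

Unemployment rate after three quarters ≈ 5.26%.

With a fixed labor force, u_{t+1} = u_t + s·(1−u_t) − f·u_t = u_t·(1−s−f) + s.
Here 1−s−f = 0.582 and s = 0.020.
u_1 = 0.071900 × 0.582 + 0.020 = 0.061846.
u_2 = 0.061846 × 0.582 + 0.020 = 0.055994.
u_3 = 0.055994 × 0.582 + 0.020 = 0.052589.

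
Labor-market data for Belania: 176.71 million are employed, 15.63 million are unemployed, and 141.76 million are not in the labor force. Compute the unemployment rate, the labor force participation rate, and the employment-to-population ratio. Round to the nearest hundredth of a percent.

Labor force = employed + unemployed = 176.71 + 15.63 = 192.34 million.
Working-age population = 192.34 + 141.76 = 334.10 million.
Unemployment rate = 15.63 / 192.34 = 8.13%.
Labor force participation rate = 192.34 / 334.10 = 57.57%.
Employment-population ratio = 176.71 / 334.10 = 52.89%.

Unemployment rate ≈ 8.13%; labor force participation rate ≈ 57.57%; employment-population ratio ≈ 52.89%.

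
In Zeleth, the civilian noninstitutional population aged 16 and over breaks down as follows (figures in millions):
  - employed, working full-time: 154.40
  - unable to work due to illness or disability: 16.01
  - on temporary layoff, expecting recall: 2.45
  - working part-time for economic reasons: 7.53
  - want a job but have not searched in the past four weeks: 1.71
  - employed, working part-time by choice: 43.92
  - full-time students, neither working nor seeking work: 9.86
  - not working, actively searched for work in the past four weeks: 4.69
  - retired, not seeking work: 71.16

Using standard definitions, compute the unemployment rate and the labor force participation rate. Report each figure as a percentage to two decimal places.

Unemployment rate ≈ 3.35%; labor force participation rate ≈ 68.33%.

Employed = 154.40 + 7.53 + 43.92 = 205.85 million (anyone who worked, including part-time for economic reasons, counts as employed).
Unemployed = 2.45 + 4.69 = 7.14 million (jobless and actively searching, or on temporary layoff).
Labor force = 205.85 + 7.14 = 212.99 million.
Not in labor force = 16.01 + 1.71 + 9.86 + 71.16 = 98.74 million (those not working and not actively searching are outside the labor force — including those who want a job but have given up searching).
Civilian working-age population = 212.99 + 98.74 = 311.73 million.
Unemployment rate = 7.14 / 212.99 = 3.35%.
Labor force participation rate = 212.99 / 311.73 = 68.33%.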